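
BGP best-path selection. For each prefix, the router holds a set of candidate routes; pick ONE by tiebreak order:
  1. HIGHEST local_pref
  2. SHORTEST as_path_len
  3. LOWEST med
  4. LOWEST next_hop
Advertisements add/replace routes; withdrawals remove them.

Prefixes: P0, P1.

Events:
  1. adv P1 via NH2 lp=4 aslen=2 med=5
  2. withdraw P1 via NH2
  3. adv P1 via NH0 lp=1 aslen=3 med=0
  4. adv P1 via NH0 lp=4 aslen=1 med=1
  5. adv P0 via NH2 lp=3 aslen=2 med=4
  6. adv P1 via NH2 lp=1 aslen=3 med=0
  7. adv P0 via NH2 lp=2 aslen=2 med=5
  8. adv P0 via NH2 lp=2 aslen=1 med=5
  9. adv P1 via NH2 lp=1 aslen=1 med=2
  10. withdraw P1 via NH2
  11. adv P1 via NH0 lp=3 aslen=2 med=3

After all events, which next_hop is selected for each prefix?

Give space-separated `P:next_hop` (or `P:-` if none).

Answer: P0:NH2 P1:NH0

Derivation:
Op 1: best P0=- P1=NH2
Op 2: best P0=- P1=-
Op 3: best P0=- P1=NH0
Op 4: best P0=- P1=NH0
Op 5: best P0=NH2 P1=NH0
Op 6: best P0=NH2 P1=NH0
Op 7: best P0=NH2 P1=NH0
Op 8: best P0=NH2 P1=NH0
Op 9: best P0=NH2 P1=NH0
Op 10: best P0=NH2 P1=NH0
Op 11: best P0=NH2 P1=NH0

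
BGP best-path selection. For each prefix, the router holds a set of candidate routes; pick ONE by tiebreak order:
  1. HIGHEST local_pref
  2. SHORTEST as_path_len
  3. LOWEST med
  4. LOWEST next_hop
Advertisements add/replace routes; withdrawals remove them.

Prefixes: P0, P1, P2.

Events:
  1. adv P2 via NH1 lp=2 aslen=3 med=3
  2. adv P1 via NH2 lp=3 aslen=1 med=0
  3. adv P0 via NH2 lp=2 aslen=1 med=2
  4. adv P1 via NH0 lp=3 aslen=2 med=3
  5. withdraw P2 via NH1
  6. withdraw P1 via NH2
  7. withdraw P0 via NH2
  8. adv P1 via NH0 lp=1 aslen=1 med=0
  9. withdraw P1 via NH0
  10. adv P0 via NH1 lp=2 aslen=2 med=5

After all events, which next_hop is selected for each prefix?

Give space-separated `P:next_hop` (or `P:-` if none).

Op 1: best P0=- P1=- P2=NH1
Op 2: best P0=- P1=NH2 P2=NH1
Op 3: best P0=NH2 P1=NH2 P2=NH1
Op 4: best P0=NH2 P1=NH2 P2=NH1
Op 5: best P0=NH2 P1=NH2 P2=-
Op 6: best P0=NH2 P1=NH0 P2=-
Op 7: best P0=- P1=NH0 P2=-
Op 8: best P0=- P1=NH0 P2=-
Op 9: best P0=- P1=- P2=-
Op 10: best P0=NH1 P1=- P2=-

Answer: P0:NH1 P1:- P2:-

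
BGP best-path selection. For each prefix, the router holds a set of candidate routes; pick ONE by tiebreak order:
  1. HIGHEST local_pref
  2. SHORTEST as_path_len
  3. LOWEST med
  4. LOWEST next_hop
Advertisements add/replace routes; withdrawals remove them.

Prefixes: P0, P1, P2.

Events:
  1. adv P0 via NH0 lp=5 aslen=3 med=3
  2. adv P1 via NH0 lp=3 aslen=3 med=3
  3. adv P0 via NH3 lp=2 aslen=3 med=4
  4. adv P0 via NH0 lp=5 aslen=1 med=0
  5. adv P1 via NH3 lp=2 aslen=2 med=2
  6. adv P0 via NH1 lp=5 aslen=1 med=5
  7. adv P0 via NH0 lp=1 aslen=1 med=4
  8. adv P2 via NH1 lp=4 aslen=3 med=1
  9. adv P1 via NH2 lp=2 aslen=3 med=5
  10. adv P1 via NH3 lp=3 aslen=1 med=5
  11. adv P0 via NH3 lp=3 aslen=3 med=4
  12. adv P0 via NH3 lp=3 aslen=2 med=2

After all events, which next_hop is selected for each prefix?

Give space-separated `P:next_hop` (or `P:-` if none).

Op 1: best P0=NH0 P1=- P2=-
Op 2: best P0=NH0 P1=NH0 P2=-
Op 3: best P0=NH0 P1=NH0 P2=-
Op 4: best P0=NH0 P1=NH0 P2=-
Op 5: best P0=NH0 P1=NH0 P2=-
Op 6: best P0=NH0 P1=NH0 P2=-
Op 7: best P0=NH1 P1=NH0 P2=-
Op 8: best P0=NH1 P1=NH0 P2=NH1
Op 9: best P0=NH1 P1=NH0 P2=NH1
Op 10: best P0=NH1 P1=NH3 P2=NH1
Op 11: best P0=NH1 P1=NH3 P2=NH1
Op 12: best P0=NH1 P1=NH3 P2=NH1

Answer: P0:NH1 P1:NH3 P2:NH1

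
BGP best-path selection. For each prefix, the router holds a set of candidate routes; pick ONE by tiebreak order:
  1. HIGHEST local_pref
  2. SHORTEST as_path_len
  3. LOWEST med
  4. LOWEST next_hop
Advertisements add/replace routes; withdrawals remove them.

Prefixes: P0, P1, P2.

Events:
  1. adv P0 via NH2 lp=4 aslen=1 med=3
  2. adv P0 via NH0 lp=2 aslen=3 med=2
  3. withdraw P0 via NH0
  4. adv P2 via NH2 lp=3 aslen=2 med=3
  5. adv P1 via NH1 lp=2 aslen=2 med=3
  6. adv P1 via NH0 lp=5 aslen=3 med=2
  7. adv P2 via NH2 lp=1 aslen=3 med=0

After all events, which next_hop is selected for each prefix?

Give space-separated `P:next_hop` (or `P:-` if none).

Op 1: best P0=NH2 P1=- P2=-
Op 2: best P0=NH2 P1=- P2=-
Op 3: best P0=NH2 P1=- P2=-
Op 4: best P0=NH2 P1=- P2=NH2
Op 5: best P0=NH2 P1=NH1 P2=NH2
Op 6: best P0=NH2 P1=NH0 P2=NH2
Op 7: best P0=NH2 P1=NH0 P2=NH2

Answer: P0:NH2 P1:NH0 P2:NH2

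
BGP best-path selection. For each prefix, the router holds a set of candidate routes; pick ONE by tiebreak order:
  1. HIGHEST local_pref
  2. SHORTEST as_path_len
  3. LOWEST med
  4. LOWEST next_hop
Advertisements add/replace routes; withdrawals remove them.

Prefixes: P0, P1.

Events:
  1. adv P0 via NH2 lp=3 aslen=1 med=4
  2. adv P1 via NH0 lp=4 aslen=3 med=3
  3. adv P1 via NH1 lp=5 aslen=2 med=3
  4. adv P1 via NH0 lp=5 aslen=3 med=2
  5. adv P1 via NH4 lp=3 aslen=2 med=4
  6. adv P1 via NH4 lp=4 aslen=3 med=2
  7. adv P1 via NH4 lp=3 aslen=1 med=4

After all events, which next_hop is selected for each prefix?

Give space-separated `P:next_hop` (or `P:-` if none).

Answer: P0:NH2 P1:NH1

Derivation:
Op 1: best P0=NH2 P1=-
Op 2: best P0=NH2 P1=NH0
Op 3: best P0=NH2 P1=NH1
Op 4: best P0=NH2 P1=NH1
Op 5: best P0=NH2 P1=NH1
Op 6: best P0=NH2 P1=NH1
Op 7: best P0=NH2 P1=NH1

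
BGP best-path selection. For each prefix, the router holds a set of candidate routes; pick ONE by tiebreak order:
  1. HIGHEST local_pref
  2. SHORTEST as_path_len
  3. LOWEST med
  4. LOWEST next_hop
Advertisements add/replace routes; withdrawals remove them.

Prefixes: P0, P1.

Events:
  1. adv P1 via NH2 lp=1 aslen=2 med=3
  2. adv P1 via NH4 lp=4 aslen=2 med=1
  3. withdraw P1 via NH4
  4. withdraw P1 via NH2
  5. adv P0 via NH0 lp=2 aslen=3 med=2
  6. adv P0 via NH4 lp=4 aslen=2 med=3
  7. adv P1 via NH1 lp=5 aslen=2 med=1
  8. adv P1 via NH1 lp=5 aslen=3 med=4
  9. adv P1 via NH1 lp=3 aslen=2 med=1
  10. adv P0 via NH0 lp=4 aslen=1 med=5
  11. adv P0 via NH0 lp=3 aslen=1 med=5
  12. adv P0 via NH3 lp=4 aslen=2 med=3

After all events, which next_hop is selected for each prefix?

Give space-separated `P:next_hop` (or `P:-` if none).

Answer: P0:NH3 P1:NH1

Derivation:
Op 1: best P0=- P1=NH2
Op 2: best P0=- P1=NH4
Op 3: best P0=- P1=NH2
Op 4: best P0=- P1=-
Op 5: best P0=NH0 P1=-
Op 6: best P0=NH4 P1=-
Op 7: best P0=NH4 P1=NH1
Op 8: best P0=NH4 P1=NH1
Op 9: best P0=NH4 P1=NH1
Op 10: best P0=NH0 P1=NH1
Op 11: best P0=NH4 P1=NH1
Op 12: best P0=NH3 P1=NH1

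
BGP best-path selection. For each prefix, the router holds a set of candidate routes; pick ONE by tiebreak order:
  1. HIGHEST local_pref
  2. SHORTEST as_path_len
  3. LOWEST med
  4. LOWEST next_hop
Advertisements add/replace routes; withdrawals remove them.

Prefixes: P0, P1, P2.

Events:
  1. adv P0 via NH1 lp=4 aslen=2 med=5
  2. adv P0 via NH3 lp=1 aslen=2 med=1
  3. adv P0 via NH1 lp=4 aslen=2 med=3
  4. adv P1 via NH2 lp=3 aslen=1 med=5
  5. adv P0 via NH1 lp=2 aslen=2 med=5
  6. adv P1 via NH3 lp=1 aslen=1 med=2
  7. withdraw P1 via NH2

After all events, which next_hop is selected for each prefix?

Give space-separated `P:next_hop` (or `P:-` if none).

Op 1: best P0=NH1 P1=- P2=-
Op 2: best P0=NH1 P1=- P2=-
Op 3: best P0=NH1 P1=- P2=-
Op 4: best P0=NH1 P1=NH2 P2=-
Op 5: best P0=NH1 P1=NH2 P2=-
Op 6: best P0=NH1 P1=NH2 P2=-
Op 7: best P0=NH1 P1=NH3 P2=-

Answer: P0:NH1 P1:NH3 P2:-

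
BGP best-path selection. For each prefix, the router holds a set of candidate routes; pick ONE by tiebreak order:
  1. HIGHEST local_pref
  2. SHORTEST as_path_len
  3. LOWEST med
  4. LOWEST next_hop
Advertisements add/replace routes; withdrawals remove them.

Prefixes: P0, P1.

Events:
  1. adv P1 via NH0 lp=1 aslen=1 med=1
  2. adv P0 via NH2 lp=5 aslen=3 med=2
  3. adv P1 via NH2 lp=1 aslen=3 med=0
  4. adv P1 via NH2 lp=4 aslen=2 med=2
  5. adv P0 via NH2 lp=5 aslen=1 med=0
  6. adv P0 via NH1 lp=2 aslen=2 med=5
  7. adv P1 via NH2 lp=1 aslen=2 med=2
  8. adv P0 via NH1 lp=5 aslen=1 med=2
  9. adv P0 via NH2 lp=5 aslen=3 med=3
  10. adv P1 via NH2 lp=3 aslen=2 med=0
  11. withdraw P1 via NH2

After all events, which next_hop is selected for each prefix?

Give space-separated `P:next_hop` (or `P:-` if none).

Op 1: best P0=- P1=NH0
Op 2: best P0=NH2 P1=NH0
Op 3: best P0=NH2 P1=NH0
Op 4: best P0=NH2 P1=NH2
Op 5: best P0=NH2 P1=NH2
Op 6: best P0=NH2 P1=NH2
Op 7: best P0=NH2 P1=NH0
Op 8: best P0=NH2 P1=NH0
Op 9: best P0=NH1 P1=NH0
Op 10: best P0=NH1 P1=NH2
Op 11: best P0=NH1 P1=NH0

Answer: P0:NH1 P1:NH0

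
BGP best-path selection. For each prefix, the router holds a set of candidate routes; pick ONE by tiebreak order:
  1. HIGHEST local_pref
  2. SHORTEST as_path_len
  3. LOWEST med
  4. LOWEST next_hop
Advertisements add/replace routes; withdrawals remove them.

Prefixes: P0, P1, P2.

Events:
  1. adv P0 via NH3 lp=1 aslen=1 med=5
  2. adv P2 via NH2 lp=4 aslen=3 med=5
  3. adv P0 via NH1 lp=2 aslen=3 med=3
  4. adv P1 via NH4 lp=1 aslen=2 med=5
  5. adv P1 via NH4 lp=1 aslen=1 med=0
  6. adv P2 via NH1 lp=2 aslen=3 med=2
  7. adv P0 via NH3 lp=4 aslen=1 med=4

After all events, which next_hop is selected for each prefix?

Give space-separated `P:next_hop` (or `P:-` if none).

Op 1: best P0=NH3 P1=- P2=-
Op 2: best P0=NH3 P1=- P2=NH2
Op 3: best P0=NH1 P1=- P2=NH2
Op 4: best P0=NH1 P1=NH4 P2=NH2
Op 5: best P0=NH1 P1=NH4 P2=NH2
Op 6: best P0=NH1 P1=NH4 P2=NH2
Op 7: best P0=NH3 P1=NH4 P2=NH2

Answer: P0:NH3 P1:NH4 P2:NH2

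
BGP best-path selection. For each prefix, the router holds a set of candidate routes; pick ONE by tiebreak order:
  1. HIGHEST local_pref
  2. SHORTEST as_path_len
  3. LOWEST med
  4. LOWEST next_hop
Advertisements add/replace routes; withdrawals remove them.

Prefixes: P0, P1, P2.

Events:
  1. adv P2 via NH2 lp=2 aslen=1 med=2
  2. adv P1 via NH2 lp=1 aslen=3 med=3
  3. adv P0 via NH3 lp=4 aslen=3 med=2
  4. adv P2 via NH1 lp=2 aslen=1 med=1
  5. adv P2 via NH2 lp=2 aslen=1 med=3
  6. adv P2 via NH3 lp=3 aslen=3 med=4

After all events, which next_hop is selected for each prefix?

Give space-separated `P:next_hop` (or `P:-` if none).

Op 1: best P0=- P1=- P2=NH2
Op 2: best P0=- P1=NH2 P2=NH2
Op 3: best P0=NH3 P1=NH2 P2=NH2
Op 4: best P0=NH3 P1=NH2 P2=NH1
Op 5: best P0=NH3 P1=NH2 P2=NH1
Op 6: best P0=NH3 P1=NH2 P2=NH3

Answer: P0:NH3 P1:NH2 P2:NH3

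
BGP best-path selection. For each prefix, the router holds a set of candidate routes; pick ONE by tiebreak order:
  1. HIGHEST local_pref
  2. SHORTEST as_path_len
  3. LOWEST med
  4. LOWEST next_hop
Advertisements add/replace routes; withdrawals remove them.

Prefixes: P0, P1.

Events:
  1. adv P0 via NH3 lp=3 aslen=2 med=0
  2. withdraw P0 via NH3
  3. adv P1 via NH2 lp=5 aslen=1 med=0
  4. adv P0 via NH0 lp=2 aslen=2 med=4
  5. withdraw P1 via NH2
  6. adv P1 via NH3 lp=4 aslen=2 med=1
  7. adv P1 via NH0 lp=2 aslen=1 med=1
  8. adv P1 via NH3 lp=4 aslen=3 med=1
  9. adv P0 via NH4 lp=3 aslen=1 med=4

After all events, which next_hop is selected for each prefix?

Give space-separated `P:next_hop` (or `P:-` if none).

Op 1: best P0=NH3 P1=-
Op 2: best P0=- P1=-
Op 3: best P0=- P1=NH2
Op 4: best P0=NH0 P1=NH2
Op 5: best P0=NH0 P1=-
Op 6: best P0=NH0 P1=NH3
Op 7: best P0=NH0 P1=NH3
Op 8: best P0=NH0 P1=NH3
Op 9: best P0=NH4 P1=NH3

Answer: P0:NH4 P1:NH3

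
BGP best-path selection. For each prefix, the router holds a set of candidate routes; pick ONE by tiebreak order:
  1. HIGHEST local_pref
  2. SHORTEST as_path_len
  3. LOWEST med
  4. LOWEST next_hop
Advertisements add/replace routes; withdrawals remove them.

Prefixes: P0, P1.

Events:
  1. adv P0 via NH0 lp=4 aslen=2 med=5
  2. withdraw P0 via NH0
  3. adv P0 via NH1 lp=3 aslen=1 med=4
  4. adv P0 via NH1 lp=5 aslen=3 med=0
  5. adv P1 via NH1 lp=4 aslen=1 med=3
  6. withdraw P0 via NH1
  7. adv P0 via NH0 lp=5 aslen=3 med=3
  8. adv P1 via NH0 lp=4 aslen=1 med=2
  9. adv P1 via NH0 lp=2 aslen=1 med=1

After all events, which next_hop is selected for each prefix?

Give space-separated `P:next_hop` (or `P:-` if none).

Answer: P0:NH0 P1:NH1

Derivation:
Op 1: best P0=NH0 P1=-
Op 2: best P0=- P1=-
Op 3: best P0=NH1 P1=-
Op 4: best P0=NH1 P1=-
Op 5: best P0=NH1 P1=NH1
Op 6: best P0=- P1=NH1
Op 7: best P0=NH0 P1=NH1
Op 8: best P0=NH0 P1=NH0
Op 9: best P0=NH0 P1=NH1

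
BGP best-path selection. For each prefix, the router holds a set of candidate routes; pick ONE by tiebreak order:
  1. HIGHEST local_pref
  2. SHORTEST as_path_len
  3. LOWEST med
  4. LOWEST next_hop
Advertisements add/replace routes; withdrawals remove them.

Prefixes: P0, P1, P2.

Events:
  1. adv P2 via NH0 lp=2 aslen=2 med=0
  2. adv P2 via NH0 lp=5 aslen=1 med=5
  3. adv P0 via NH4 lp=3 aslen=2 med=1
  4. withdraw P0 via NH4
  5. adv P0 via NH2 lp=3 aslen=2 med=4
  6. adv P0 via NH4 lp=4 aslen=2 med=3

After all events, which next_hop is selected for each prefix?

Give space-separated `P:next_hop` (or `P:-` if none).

Answer: P0:NH4 P1:- P2:NH0

Derivation:
Op 1: best P0=- P1=- P2=NH0
Op 2: best P0=- P1=- P2=NH0
Op 3: best P0=NH4 P1=- P2=NH0
Op 4: best P0=- P1=- P2=NH0
Op 5: best P0=NH2 P1=- P2=NH0
Op 6: best P0=NH4 P1=- P2=NH0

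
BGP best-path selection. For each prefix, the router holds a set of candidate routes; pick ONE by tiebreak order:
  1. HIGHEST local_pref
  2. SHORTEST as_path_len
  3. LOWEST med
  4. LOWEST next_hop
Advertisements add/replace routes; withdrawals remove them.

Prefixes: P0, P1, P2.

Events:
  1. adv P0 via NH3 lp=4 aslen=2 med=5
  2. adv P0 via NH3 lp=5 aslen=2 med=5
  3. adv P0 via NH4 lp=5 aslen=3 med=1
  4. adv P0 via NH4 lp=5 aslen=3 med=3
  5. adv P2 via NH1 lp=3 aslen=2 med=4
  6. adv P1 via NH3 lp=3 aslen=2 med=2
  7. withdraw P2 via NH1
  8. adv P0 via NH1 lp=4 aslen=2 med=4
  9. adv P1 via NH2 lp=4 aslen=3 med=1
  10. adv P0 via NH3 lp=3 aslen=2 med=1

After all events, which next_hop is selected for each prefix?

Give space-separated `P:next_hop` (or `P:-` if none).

Answer: P0:NH4 P1:NH2 P2:-

Derivation:
Op 1: best P0=NH3 P1=- P2=-
Op 2: best P0=NH3 P1=- P2=-
Op 3: best P0=NH3 P1=- P2=-
Op 4: best P0=NH3 P1=- P2=-
Op 5: best P0=NH3 P1=- P2=NH1
Op 6: best P0=NH3 P1=NH3 P2=NH1
Op 7: best P0=NH3 P1=NH3 P2=-
Op 8: best P0=NH3 P1=NH3 P2=-
Op 9: best P0=NH3 P1=NH2 P2=-
Op 10: best P0=NH4 P1=NH2 P2=-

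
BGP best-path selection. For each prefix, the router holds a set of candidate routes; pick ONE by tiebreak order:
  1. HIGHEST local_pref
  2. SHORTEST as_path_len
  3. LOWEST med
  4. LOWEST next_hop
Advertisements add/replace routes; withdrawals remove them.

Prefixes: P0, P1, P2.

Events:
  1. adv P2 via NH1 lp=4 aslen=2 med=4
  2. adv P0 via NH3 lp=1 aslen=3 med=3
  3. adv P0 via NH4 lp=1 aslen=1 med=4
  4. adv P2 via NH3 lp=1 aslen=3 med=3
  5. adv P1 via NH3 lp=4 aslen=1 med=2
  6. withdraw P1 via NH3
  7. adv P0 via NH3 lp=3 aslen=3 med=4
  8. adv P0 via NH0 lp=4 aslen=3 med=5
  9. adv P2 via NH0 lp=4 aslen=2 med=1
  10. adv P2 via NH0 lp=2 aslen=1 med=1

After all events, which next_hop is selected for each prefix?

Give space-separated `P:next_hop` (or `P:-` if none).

Answer: P0:NH0 P1:- P2:NH1

Derivation:
Op 1: best P0=- P1=- P2=NH1
Op 2: best P0=NH3 P1=- P2=NH1
Op 3: best P0=NH4 P1=- P2=NH1
Op 4: best P0=NH4 P1=- P2=NH1
Op 5: best P0=NH4 P1=NH3 P2=NH1
Op 6: best P0=NH4 P1=- P2=NH1
Op 7: best P0=NH3 P1=- P2=NH1
Op 8: best P0=NH0 P1=- P2=NH1
Op 9: best P0=NH0 P1=- P2=NH0
Op 10: best P0=NH0 P1=- P2=NH1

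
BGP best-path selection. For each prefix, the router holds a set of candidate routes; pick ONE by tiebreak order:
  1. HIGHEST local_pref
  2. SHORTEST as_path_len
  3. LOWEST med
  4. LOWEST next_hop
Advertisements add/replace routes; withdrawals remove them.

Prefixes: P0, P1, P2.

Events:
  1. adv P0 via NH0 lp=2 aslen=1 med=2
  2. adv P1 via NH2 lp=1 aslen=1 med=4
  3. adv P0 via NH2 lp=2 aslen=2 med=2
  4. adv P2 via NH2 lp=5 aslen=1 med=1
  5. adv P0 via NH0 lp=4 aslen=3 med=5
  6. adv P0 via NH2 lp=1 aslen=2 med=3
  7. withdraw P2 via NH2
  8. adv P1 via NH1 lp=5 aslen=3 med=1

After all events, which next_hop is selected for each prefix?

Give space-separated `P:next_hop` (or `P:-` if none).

Op 1: best P0=NH0 P1=- P2=-
Op 2: best P0=NH0 P1=NH2 P2=-
Op 3: best P0=NH0 P1=NH2 P2=-
Op 4: best P0=NH0 P1=NH2 P2=NH2
Op 5: best P0=NH0 P1=NH2 P2=NH2
Op 6: best P0=NH0 P1=NH2 P2=NH2
Op 7: best P0=NH0 P1=NH2 P2=-
Op 8: best P0=NH0 P1=NH1 P2=-

Answer: P0:NH0 P1:NH1 P2:-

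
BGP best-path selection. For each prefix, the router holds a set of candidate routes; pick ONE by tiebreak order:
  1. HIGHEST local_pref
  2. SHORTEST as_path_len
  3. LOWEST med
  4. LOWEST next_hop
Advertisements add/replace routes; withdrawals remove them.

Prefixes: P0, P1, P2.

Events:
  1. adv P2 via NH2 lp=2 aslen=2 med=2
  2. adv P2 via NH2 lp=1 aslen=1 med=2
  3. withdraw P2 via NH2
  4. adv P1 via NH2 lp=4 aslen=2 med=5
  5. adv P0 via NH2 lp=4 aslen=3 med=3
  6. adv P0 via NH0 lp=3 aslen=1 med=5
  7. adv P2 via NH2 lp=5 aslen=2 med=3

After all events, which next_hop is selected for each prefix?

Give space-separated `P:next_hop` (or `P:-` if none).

Op 1: best P0=- P1=- P2=NH2
Op 2: best P0=- P1=- P2=NH2
Op 3: best P0=- P1=- P2=-
Op 4: best P0=- P1=NH2 P2=-
Op 5: best P0=NH2 P1=NH2 P2=-
Op 6: best P0=NH2 P1=NH2 P2=-
Op 7: best P0=NH2 P1=NH2 P2=NH2

Answer: P0:NH2 P1:NH2 P2:NH2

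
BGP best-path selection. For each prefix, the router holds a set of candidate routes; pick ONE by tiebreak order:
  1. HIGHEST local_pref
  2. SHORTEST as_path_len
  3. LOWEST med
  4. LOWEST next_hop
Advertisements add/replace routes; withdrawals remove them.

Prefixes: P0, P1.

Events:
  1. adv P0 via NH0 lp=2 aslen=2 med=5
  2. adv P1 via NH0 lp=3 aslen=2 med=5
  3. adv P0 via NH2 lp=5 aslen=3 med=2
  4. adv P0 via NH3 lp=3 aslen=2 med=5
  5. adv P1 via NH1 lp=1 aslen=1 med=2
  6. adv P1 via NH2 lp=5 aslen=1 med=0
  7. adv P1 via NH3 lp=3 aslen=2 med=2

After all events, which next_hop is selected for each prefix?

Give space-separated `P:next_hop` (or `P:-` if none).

Op 1: best P0=NH0 P1=-
Op 2: best P0=NH0 P1=NH0
Op 3: best P0=NH2 P1=NH0
Op 4: best P0=NH2 P1=NH0
Op 5: best P0=NH2 P1=NH0
Op 6: best P0=NH2 P1=NH2
Op 7: best P0=NH2 P1=NH2

Answer: P0:NH2 P1:NH2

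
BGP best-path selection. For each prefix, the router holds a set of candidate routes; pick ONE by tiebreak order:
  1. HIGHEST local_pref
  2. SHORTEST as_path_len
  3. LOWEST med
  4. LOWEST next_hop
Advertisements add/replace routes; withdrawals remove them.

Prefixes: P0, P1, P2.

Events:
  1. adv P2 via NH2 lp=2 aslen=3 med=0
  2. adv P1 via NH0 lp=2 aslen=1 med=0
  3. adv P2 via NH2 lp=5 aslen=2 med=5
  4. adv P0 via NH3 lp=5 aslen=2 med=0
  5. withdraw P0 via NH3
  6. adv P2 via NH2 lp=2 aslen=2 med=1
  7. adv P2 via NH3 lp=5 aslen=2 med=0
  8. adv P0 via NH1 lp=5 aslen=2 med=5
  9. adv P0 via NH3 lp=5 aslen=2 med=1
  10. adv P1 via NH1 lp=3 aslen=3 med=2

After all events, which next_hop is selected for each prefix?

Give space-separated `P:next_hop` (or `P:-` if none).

Answer: P0:NH3 P1:NH1 P2:NH3

Derivation:
Op 1: best P0=- P1=- P2=NH2
Op 2: best P0=- P1=NH0 P2=NH2
Op 3: best P0=- P1=NH0 P2=NH2
Op 4: best P0=NH3 P1=NH0 P2=NH2
Op 5: best P0=- P1=NH0 P2=NH2
Op 6: best P0=- P1=NH0 P2=NH2
Op 7: best P0=- P1=NH0 P2=NH3
Op 8: best P0=NH1 P1=NH0 P2=NH3
Op 9: best P0=NH3 P1=NH0 P2=NH3
Op 10: best P0=NH3 P1=NH1 P2=NH3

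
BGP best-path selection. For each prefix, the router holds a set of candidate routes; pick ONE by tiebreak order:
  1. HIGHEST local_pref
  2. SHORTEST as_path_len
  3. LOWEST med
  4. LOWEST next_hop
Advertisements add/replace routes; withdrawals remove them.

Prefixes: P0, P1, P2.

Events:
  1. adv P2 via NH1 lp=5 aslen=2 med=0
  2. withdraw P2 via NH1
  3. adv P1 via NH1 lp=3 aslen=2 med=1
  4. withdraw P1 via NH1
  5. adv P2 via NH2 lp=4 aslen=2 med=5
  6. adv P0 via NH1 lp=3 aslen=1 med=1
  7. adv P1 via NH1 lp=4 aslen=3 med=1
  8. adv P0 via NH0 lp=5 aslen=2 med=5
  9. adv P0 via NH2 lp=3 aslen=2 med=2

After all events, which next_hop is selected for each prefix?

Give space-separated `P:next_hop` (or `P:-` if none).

Answer: P0:NH0 P1:NH1 P2:NH2

Derivation:
Op 1: best P0=- P1=- P2=NH1
Op 2: best P0=- P1=- P2=-
Op 3: best P0=- P1=NH1 P2=-
Op 4: best P0=- P1=- P2=-
Op 5: best P0=- P1=- P2=NH2
Op 6: best P0=NH1 P1=- P2=NH2
Op 7: best P0=NH1 P1=NH1 P2=NH2
Op 8: best P0=NH0 P1=NH1 P2=NH2
Op 9: best P0=NH0 P1=NH1 P2=NH2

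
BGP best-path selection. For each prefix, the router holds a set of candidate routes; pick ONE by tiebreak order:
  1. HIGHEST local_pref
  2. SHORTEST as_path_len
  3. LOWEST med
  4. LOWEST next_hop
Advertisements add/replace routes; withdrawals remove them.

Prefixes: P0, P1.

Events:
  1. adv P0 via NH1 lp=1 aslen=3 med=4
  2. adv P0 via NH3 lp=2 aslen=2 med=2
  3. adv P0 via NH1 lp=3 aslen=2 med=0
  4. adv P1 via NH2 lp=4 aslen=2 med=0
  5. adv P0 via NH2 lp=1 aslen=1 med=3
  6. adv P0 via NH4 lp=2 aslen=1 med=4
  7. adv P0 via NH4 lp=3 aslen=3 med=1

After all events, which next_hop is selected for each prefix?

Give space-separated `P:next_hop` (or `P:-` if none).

Answer: P0:NH1 P1:NH2

Derivation:
Op 1: best P0=NH1 P1=-
Op 2: best P0=NH3 P1=-
Op 3: best P0=NH1 P1=-
Op 4: best P0=NH1 P1=NH2
Op 5: best P0=NH1 P1=NH2
Op 6: best P0=NH1 P1=NH2
Op 7: best P0=NH1 P1=NH2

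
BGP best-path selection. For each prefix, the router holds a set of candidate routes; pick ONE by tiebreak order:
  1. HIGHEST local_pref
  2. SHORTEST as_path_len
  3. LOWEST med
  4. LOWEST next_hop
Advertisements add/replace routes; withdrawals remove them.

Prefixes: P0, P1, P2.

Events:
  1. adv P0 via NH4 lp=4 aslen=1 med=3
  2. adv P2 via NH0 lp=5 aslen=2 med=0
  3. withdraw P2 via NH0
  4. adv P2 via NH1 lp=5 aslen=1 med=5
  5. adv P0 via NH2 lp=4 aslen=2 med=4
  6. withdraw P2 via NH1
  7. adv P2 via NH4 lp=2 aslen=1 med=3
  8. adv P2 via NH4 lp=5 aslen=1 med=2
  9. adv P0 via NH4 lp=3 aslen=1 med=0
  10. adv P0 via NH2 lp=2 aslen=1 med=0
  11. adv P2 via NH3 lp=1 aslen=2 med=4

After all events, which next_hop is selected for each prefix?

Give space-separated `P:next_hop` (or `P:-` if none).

Op 1: best P0=NH4 P1=- P2=-
Op 2: best P0=NH4 P1=- P2=NH0
Op 3: best P0=NH4 P1=- P2=-
Op 4: best P0=NH4 P1=- P2=NH1
Op 5: best P0=NH4 P1=- P2=NH1
Op 6: best P0=NH4 P1=- P2=-
Op 7: best P0=NH4 P1=- P2=NH4
Op 8: best P0=NH4 P1=- P2=NH4
Op 9: best P0=NH2 P1=- P2=NH4
Op 10: best P0=NH4 P1=- P2=NH4
Op 11: best P0=NH4 P1=- P2=NH4

Answer: P0:NH4 P1:- P2:NH4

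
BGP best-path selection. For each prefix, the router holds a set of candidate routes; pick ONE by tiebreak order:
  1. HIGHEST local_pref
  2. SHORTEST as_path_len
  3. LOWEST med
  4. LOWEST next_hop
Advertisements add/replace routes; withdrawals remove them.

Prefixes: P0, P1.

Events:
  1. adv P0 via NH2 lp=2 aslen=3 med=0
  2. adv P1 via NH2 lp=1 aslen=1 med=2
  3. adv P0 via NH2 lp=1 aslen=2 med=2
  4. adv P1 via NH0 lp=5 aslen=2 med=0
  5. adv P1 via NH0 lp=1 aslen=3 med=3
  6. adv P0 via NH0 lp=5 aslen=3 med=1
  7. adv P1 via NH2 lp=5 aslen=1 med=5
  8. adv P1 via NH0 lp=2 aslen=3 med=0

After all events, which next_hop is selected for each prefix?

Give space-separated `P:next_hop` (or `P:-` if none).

Op 1: best P0=NH2 P1=-
Op 2: best P0=NH2 P1=NH2
Op 3: best P0=NH2 P1=NH2
Op 4: best P0=NH2 P1=NH0
Op 5: best P0=NH2 P1=NH2
Op 6: best P0=NH0 P1=NH2
Op 7: best P0=NH0 P1=NH2
Op 8: best P0=NH0 P1=NH2

Answer: P0:NH0 P1:NH2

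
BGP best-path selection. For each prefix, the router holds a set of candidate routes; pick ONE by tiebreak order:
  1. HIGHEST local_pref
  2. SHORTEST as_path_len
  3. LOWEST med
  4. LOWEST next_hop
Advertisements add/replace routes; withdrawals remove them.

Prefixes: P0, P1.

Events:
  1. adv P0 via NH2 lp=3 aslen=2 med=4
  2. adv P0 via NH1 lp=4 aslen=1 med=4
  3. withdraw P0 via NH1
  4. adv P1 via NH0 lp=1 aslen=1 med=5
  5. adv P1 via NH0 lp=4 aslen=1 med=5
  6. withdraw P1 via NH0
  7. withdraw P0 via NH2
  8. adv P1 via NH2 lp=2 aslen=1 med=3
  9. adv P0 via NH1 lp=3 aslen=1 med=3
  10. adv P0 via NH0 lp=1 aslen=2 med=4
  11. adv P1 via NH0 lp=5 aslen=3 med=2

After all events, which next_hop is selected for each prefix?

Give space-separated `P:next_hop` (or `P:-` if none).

Op 1: best P0=NH2 P1=-
Op 2: best P0=NH1 P1=-
Op 3: best P0=NH2 P1=-
Op 4: best P0=NH2 P1=NH0
Op 5: best P0=NH2 P1=NH0
Op 6: best P0=NH2 P1=-
Op 7: best P0=- P1=-
Op 8: best P0=- P1=NH2
Op 9: best P0=NH1 P1=NH2
Op 10: best P0=NH1 P1=NH2
Op 11: best P0=NH1 P1=NH0

Answer: P0:NH1 P1:NH0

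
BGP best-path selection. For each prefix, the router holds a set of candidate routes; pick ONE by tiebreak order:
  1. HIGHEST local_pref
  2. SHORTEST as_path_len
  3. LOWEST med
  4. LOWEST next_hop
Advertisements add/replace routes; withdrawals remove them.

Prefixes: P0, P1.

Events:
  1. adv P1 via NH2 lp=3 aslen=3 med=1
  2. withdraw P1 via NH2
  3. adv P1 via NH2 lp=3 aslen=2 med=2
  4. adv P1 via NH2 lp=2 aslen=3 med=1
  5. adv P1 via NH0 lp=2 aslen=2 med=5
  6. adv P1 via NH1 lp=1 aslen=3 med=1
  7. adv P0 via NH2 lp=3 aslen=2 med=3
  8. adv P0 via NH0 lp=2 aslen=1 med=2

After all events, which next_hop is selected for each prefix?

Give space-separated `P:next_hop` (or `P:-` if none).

Answer: P0:NH2 P1:NH0

Derivation:
Op 1: best P0=- P1=NH2
Op 2: best P0=- P1=-
Op 3: best P0=- P1=NH2
Op 4: best P0=- P1=NH2
Op 5: best P0=- P1=NH0
Op 6: best P0=- P1=NH0
Op 7: best P0=NH2 P1=NH0
Op 8: best P0=NH2 P1=NH0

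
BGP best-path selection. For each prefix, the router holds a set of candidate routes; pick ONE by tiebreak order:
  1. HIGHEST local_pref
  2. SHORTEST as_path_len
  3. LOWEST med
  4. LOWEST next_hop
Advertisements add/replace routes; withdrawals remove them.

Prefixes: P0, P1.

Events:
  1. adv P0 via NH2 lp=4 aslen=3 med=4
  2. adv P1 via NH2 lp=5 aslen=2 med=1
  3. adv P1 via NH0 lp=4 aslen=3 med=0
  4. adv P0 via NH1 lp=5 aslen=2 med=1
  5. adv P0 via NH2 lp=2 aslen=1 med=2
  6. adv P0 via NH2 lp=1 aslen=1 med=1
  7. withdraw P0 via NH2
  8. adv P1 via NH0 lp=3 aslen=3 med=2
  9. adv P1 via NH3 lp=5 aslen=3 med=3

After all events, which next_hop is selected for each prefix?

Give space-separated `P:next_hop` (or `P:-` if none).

Op 1: best P0=NH2 P1=-
Op 2: best P0=NH2 P1=NH2
Op 3: best P0=NH2 P1=NH2
Op 4: best P0=NH1 P1=NH2
Op 5: best P0=NH1 P1=NH2
Op 6: best P0=NH1 P1=NH2
Op 7: best P0=NH1 P1=NH2
Op 8: best P0=NH1 P1=NH2
Op 9: best P0=NH1 P1=NH2

Answer: P0:NH1 P1:NH2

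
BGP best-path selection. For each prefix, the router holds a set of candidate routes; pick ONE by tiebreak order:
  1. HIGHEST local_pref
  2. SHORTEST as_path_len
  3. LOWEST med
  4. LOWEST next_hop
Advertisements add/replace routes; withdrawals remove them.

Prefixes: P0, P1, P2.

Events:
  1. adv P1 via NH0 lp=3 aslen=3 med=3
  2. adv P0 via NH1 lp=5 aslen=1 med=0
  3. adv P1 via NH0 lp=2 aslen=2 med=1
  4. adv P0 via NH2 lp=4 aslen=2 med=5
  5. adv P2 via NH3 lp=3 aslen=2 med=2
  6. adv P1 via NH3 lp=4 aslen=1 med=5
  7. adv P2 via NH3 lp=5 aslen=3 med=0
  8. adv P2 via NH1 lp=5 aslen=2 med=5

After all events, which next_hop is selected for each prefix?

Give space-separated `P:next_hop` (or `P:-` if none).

Answer: P0:NH1 P1:NH3 P2:NH1

Derivation:
Op 1: best P0=- P1=NH0 P2=-
Op 2: best P0=NH1 P1=NH0 P2=-
Op 3: best P0=NH1 P1=NH0 P2=-
Op 4: best P0=NH1 P1=NH0 P2=-
Op 5: best P0=NH1 P1=NH0 P2=NH3
Op 6: best P0=NH1 P1=NH3 P2=NH3
Op 7: best P0=NH1 P1=NH3 P2=NH3
Op 8: best P0=NH1 P1=NH3 P2=NH1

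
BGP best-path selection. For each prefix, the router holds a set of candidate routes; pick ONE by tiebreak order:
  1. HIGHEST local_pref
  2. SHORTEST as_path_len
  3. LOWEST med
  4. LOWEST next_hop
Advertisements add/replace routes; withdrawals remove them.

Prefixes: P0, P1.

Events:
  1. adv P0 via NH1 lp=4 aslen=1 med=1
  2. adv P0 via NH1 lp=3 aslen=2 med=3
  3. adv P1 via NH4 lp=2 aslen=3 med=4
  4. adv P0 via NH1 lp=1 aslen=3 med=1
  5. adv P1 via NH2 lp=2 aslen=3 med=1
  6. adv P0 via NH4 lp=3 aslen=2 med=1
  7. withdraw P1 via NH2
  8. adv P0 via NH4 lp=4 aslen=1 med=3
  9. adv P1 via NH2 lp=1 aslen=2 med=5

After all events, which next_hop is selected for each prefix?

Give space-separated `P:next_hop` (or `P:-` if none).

Op 1: best P0=NH1 P1=-
Op 2: best P0=NH1 P1=-
Op 3: best P0=NH1 P1=NH4
Op 4: best P0=NH1 P1=NH4
Op 5: best P0=NH1 P1=NH2
Op 6: best P0=NH4 P1=NH2
Op 7: best P0=NH4 P1=NH4
Op 8: best P0=NH4 P1=NH4
Op 9: best P0=NH4 P1=NH4

Answer: P0:NH4 P1:NH4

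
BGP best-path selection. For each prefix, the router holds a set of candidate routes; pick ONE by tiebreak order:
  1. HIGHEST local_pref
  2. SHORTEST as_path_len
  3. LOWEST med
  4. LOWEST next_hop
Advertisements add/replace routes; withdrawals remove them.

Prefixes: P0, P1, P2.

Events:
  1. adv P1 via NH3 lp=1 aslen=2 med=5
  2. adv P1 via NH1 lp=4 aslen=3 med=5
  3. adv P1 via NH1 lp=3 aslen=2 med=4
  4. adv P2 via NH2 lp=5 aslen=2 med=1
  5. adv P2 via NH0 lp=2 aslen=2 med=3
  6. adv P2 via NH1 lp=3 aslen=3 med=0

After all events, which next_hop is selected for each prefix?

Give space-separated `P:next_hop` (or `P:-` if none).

Answer: P0:- P1:NH1 P2:NH2

Derivation:
Op 1: best P0=- P1=NH3 P2=-
Op 2: best P0=- P1=NH1 P2=-
Op 3: best P0=- P1=NH1 P2=-
Op 4: best P0=- P1=NH1 P2=NH2
Op 5: best P0=- P1=NH1 P2=NH2
Op 6: best P0=- P1=NH1 P2=NH2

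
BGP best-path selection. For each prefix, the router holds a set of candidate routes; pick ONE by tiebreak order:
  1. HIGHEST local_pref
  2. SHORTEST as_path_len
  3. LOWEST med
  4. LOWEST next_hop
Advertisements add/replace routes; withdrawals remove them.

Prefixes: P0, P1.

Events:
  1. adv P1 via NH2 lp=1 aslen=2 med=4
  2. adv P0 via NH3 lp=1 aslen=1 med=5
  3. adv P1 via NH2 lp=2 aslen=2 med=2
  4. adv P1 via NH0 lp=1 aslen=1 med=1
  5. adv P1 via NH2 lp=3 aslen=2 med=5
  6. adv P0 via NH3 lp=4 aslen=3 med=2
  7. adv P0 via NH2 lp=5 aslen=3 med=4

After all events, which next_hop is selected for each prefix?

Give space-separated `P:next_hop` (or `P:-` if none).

Op 1: best P0=- P1=NH2
Op 2: best P0=NH3 P1=NH2
Op 3: best P0=NH3 P1=NH2
Op 4: best P0=NH3 P1=NH2
Op 5: best P0=NH3 P1=NH2
Op 6: best P0=NH3 P1=NH2
Op 7: best P0=NH2 P1=NH2

Answer: P0:NH2 P1:NH2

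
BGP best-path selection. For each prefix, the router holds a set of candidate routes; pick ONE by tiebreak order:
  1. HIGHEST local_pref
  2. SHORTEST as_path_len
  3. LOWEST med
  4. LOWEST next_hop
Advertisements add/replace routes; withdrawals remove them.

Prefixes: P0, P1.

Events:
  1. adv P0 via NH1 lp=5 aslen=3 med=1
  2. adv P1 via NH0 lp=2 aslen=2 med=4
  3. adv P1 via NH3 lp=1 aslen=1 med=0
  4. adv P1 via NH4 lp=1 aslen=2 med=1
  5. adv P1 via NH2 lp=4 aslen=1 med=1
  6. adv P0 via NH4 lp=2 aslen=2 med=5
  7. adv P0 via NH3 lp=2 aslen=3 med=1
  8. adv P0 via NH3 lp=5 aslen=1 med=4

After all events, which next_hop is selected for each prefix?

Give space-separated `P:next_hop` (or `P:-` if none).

Op 1: best P0=NH1 P1=-
Op 2: best P0=NH1 P1=NH0
Op 3: best P0=NH1 P1=NH0
Op 4: best P0=NH1 P1=NH0
Op 5: best P0=NH1 P1=NH2
Op 6: best P0=NH1 P1=NH2
Op 7: best P0=NH1 P1=NH2
Op 8: best P0=NH3 P1=NH2

Answer: P0:NH3 P1:NH2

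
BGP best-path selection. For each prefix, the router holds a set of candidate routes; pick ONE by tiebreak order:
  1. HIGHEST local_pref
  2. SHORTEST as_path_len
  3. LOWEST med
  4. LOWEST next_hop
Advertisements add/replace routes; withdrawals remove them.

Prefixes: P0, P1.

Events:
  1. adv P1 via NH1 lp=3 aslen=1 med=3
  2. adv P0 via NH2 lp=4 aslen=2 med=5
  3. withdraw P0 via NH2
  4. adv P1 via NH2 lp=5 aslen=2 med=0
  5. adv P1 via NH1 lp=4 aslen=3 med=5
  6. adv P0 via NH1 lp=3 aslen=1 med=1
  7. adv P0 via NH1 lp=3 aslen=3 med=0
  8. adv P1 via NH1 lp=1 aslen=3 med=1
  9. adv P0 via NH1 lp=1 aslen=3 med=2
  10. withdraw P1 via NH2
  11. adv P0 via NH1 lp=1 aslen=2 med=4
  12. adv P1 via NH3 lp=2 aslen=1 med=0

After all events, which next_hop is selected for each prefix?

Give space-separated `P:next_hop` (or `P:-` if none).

Op 1: best P0=- P1=NH1
Op 2: best P0=NH2 P1=NH1
Op 3: best P0=- P1=NH1
Op 4: best P0=- P1=NH2
Op 5: best P0=- P1=NH2
Op 6: best P0=NH1 P1=NH2
Op 7: best P0=NH1 P1=NH2
Op 8: best P0=NH1 P1=NH2
Op 9: best P0=NH1 P1=NH2
Op 10: best P0=NH1 P1=NH1
Op 11: best P0=NH1 P1=NH1
Op 12: best P0=NH1 P1=NH3

Answer: P0:NH1 P1:NH3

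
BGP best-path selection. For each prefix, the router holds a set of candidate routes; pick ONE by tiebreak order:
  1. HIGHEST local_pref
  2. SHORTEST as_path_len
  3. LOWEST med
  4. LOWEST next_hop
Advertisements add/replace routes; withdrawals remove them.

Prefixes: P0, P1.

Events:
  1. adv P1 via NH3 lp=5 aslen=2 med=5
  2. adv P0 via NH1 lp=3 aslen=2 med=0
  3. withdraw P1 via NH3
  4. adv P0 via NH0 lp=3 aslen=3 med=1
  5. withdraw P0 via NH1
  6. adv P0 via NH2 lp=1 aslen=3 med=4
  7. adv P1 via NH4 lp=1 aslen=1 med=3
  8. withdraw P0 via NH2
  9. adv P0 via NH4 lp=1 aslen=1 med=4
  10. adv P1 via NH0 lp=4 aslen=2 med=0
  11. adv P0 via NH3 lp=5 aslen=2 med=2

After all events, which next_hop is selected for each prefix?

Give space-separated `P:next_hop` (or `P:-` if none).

Answer: P0:NH3 P1:NH0

Derivation:
Op 1: best P0=- P1=NH3
Op 2: best P0=NH1 P1=NH3
Op 3: best P0=NH1 P1=-
Op 4: best P0=NH1 P1=-
Op 5: best P0=NH0 P1=-
Op 6: best P0=NH0 P1=-
Op 7: best P0=NH0 P1=NH4
Op 8: best P0=NH0 P1=NH4
Op 9: best P0=NH0 P1=NH4
Op 10: best P0=NH0 P1=NH0
Op 11: best P0=NH3 P1=NH0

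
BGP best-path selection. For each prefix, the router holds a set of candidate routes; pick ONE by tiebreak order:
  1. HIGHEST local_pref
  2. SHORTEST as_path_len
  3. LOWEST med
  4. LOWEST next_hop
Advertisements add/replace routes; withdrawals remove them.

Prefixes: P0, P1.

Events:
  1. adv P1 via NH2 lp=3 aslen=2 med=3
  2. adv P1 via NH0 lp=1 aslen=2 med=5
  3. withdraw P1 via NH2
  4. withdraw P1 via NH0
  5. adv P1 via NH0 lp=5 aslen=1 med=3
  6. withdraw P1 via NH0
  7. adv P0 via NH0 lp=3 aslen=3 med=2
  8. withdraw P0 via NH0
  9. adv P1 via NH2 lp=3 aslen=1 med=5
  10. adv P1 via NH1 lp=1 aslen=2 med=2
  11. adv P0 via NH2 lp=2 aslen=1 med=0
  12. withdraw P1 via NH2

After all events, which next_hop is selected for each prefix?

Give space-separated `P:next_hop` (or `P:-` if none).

Op 1: best P0=- P1=NH2
Op 2: best P0=- P1=NH2
Op 3: best P0=- P1=NH0
Op 4: best P0=- P1=-
Op 5: best P0=- P1=NH0
Op 6: best P0=- P1=-
Op 7: best P0=NH0 P1=-
Op 8: best P0=- P1=-
Op 9: best P0=- P1=NH2
Op 10: best P0=- P1=NH2
Op 11: best P0=NH2 P1=NH2
Op 12: best P0=NH2 P1=NH1

Answer: P0:NH2 P1:NH1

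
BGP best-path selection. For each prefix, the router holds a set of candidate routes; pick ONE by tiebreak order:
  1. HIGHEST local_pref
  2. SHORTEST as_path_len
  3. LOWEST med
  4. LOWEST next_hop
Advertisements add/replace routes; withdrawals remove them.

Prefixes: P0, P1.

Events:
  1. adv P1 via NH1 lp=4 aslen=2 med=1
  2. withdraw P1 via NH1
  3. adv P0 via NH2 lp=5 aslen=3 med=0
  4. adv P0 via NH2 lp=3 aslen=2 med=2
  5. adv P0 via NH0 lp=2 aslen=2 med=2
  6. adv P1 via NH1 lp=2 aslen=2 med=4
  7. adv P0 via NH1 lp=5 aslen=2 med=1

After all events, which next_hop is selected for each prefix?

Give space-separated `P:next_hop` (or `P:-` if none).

Answer: P0:NH1 P1:NH1

Derivation:
Op 1: best P0=- P1=NH1
Op 2: best P0=- P1=-
Op 3: best P0=NH2 P1=-
Op 4: best P0=NH2 P1=-
Op 5: best P0=NH2 P1=-
Op 6: best P0=NH2 P1=NH1
Op 7: best P0=NH1 P1=NH1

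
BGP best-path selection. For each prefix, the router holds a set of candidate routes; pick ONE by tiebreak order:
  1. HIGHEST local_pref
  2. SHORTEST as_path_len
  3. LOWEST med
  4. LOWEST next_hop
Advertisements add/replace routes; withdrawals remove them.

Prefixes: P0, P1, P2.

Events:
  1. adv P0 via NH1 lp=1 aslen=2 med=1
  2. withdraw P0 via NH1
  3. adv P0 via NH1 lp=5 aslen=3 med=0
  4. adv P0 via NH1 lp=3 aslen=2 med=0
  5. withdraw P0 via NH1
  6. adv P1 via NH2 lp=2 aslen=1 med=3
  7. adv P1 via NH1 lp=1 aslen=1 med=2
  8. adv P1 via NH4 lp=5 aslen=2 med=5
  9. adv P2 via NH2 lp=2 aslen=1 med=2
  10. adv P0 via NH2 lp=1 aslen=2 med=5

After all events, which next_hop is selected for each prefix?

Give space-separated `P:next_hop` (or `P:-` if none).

Op 1: best P0=NH1 P1=- P2=-
Op 2: best P0=- P1=- P2=-
Op 3: best P0=NH1 P1=- P2=-
Op 4: best P0=NH1 P1=- P2=-
Op 5: best P0=- P1=- P2=-
Op 6: best P0=- P1=NH2 P2=-
Op 7: best P0=- P1=NH2 P2=-
Op 8: best P0=- P1=NH4 P2=-
Op 9: best P0=- P1=NH4 P2=NH2
Op 10: best P0=NH2 P1=NH4 P2=NH2

Answer: P0:NH2 P1:NH4 P2:NH2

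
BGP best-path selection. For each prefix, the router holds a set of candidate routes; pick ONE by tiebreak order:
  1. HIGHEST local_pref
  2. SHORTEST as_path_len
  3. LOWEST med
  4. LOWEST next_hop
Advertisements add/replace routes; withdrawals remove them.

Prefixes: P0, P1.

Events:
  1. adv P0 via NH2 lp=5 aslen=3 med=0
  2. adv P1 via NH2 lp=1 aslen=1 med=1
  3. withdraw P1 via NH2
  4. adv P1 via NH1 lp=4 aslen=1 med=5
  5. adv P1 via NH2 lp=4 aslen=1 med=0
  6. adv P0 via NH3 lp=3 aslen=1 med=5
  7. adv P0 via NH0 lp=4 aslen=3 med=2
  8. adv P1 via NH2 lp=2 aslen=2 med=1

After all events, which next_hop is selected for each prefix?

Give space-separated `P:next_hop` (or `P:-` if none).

Op 1: best P0=NH2 P1=-
Op 2: best P0=NH2 P1=NH2
Op 3: best P0=NH2 P1=-
Op 4: best P0=NH2 P1=NH1
Op 5: best P0=NH2 P1=NH2
Op 6: best P0=NH2 P1=NH2
Op 7: best P0=NH2 P1=NH2
Op 8: best P0=NH2 P1=NH1

Answer: P0:NH2 P1:NH1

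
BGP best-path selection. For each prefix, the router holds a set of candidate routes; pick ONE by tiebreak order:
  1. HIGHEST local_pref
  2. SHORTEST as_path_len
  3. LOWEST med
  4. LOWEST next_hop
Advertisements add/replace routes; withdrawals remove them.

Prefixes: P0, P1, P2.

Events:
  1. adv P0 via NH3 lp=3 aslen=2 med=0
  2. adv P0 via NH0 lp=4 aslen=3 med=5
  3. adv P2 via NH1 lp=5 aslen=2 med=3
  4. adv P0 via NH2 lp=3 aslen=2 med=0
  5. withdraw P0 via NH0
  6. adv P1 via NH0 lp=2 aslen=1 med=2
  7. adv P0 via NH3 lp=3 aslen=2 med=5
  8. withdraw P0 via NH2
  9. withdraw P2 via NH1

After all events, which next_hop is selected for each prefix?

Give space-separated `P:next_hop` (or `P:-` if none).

Answer: P0:NH3 P1:NH0 P2:-

Derivation:
Op 1: best P0=NH3 P1=- P2=-
Op 2: best P0=NH0 P1=- P2=-
Op 3: best P0=NH0 P1=- P2=NH1
Op 4: best P0=NH0 P1=- P2=NH1
Op 5: best P0=NH2 P1=- P2=NH1
Op 6: best P0=NH2 P1=NH0 P2=NH1
Op 7: best P0=NH2 P1=NH0 P2=NH1
Op 8: best P0=NH3 P1=NH0 P2=NH1
Op 9: best P0=NH3 P1=NH0 P2=-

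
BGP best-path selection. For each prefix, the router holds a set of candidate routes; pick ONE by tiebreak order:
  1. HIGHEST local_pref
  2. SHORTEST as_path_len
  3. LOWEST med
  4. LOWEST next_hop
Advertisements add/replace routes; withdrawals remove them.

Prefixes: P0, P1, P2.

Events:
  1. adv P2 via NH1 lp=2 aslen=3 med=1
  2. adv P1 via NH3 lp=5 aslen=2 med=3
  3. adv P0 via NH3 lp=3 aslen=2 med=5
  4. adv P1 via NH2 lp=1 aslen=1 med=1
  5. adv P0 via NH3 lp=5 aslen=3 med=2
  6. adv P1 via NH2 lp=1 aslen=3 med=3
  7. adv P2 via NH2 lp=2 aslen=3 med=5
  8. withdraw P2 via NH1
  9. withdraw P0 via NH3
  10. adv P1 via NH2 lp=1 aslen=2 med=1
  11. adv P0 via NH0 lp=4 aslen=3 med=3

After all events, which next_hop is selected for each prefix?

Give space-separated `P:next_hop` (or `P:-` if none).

Answer: P0:NH0 P1:NH3 P2:NH2

Derivation:
Op 1: best P0=- P1=- P2=NH1
Op 2: best P0=- P1=NH3 P2=NH1
Op 3: best P0=NH3 P1=NH3 P2=NH1
Op 4: best P0=NH3 P1=NH3 P2=NH1
Op 5: best P0=NH3 P1=NH3 P2=NH1
Op 6: best P0=NH3 P1=NH3 P2=NH1
Op 7: best P0=NH3 P1=NH3 P2=NH1
Op 8: best P0=NH3 P1=NH3 P2=NH2
Op 9: best P0=- P1=NH3 P2=NH2
Op 10: best P0=- P1=NH3 P2=NH2
Op 11: best P0=NH0 P1=NH3 P2=NH2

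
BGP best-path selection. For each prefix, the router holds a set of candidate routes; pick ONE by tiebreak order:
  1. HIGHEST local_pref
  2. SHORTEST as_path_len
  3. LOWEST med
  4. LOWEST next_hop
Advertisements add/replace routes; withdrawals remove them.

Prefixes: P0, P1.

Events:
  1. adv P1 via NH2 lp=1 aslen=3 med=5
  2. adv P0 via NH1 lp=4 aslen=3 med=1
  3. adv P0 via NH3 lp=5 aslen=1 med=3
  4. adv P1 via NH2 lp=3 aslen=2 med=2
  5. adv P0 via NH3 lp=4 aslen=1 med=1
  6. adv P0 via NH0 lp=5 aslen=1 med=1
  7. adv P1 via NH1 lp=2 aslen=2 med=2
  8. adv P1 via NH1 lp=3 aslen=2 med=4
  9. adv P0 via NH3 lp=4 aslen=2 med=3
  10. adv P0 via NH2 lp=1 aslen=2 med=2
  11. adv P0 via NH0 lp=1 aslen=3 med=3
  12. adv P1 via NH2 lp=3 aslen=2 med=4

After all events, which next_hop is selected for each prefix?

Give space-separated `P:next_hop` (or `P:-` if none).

Answer: P0:NH3 P1:NH1

Derivation:
Op 1: best P0=- P1=NH2
Op 2: best P0=NH1 P1=NH2
Op 3: best P0=NH3 P1=NH2
Op 4: best P0=NH3 P1=NH2
Op 5: best P0=NH3 P1=NH2
Op 6: best P0=NH0 P1=NH2
Op 7: best P0=NH0 P1=NH2
Op 8: best P0=NH0 P1=NH2
Op 9: best P0=NH0 P1=NH2
Op 10: best P0=NH0 P1=NH2
Op 11: best P0=NH3 P1=NH2
Op 12: best P0=NH3 P1=NH1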